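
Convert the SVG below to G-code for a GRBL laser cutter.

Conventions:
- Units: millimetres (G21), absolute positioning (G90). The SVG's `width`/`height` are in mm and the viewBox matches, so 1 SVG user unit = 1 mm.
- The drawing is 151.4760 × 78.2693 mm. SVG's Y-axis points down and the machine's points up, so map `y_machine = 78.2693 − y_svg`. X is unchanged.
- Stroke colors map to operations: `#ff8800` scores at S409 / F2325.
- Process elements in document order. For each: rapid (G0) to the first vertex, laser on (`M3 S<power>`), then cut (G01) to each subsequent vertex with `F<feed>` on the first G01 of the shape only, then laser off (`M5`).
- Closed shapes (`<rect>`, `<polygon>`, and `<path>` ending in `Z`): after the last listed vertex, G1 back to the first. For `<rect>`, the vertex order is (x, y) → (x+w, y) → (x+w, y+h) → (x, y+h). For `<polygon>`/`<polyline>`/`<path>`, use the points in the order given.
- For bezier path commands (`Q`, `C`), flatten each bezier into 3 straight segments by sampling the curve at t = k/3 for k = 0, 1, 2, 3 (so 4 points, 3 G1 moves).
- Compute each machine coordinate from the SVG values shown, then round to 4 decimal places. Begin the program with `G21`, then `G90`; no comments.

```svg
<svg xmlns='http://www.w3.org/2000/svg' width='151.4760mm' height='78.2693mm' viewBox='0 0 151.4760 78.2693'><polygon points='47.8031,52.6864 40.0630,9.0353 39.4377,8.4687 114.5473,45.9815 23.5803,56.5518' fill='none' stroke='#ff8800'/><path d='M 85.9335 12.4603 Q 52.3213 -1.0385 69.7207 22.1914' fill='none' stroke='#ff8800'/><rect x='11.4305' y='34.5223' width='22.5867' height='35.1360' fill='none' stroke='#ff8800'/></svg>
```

G21
G90
G0 X47.8031 Y25.5829
M3 S409
G01 X40.0630 Y69.2340 F2325
G01 X39.4377 Y69.8006
G01 X114.5473 Y32.2878
G01 X23.5803 Y21.7175
G01 X47.8031 Y25.5829
M5
G0 X85.9335 Y65.8090
M3 S409
G01 X69.1933 Y70.7272 F2325
G01 X63.7891 Y67.4835
G01 X69.7207 Y56.0779
M5
G0 X11.4305 Y43.7470
M3 S409
G01 X34.0172 Y43.7470 F2325
G01 X34.0172 Y8.6110
G01 X11.4305 Y8.6110
G01 X11.4305 Y43.7470
M5

1 u = 1 mm; y_m = 78.2693 − y.

[1] `<polygon>` closed polygon, #ff8800→score S409 F2325: (47.8031,25.5829) → (40.0630,69.2340) → (39.4377,69.8006) → (114.5473,32.2878) → (23.5803,21.7175) → (47.8031,25.5829) (closed)

[2] `<path>` quadratic bezier, #ff8800→score S409 F2325: (85.9335,65.8090) → (69.1933,70.7272) → (63.7891,67.4835) → (69.7207,56.0779)

[3] `<rect>` rectangle, #ff8800→score S409 F2325: (11.4305,43.7470) → (34.0172,43.7470) → (34.0172,8.6110) → (11.4305,8.6110) → (11.4305,43.7470) (closed)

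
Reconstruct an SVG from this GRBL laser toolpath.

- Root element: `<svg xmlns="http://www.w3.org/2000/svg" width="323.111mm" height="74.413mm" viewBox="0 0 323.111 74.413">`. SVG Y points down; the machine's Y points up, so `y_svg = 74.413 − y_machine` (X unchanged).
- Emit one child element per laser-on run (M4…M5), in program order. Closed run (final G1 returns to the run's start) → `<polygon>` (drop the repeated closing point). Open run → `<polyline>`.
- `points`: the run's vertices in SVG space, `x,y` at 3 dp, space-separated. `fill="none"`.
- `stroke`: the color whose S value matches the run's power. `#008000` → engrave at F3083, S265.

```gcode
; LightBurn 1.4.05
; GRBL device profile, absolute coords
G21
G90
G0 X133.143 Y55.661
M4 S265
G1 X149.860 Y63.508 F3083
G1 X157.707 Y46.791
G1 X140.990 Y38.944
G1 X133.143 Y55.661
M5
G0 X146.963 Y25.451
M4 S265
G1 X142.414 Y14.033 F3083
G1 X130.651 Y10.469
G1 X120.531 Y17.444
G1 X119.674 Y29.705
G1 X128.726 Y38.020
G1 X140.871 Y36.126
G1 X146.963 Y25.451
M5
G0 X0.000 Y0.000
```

y_svg = 74.413 − y_m. Every run uses S265, so all elements get stroke `#008000` (engrave).

[1] closed run; points: 133.143,18.752 149.860,10.905 157.707,27.622 140.990,35.469

[2] closed run; points: 146.963,48.962 142.414,60.380 130.651,63.944 120.531,56.969 119.674,44.708 128.726,36.393 140.871,38.287

<svg xmlns="http://www.w3.org/2000/svg" width="323.111mm" height="74.413mm" viewBox="0 0 323.111 74.413">
  <polygon points="133.143,18.752 149.860,10.905 157.707,27.622 140.990,35.469" fill="none" stroke="#008000"/>
  <polygon points="146.963,48.962 142.414,60.380 130.651,63.944 120.531,56.969 119.674,44.708 128.726,36.393 140.871,38.287" fill="none" stroke="#008000"/>
</svg>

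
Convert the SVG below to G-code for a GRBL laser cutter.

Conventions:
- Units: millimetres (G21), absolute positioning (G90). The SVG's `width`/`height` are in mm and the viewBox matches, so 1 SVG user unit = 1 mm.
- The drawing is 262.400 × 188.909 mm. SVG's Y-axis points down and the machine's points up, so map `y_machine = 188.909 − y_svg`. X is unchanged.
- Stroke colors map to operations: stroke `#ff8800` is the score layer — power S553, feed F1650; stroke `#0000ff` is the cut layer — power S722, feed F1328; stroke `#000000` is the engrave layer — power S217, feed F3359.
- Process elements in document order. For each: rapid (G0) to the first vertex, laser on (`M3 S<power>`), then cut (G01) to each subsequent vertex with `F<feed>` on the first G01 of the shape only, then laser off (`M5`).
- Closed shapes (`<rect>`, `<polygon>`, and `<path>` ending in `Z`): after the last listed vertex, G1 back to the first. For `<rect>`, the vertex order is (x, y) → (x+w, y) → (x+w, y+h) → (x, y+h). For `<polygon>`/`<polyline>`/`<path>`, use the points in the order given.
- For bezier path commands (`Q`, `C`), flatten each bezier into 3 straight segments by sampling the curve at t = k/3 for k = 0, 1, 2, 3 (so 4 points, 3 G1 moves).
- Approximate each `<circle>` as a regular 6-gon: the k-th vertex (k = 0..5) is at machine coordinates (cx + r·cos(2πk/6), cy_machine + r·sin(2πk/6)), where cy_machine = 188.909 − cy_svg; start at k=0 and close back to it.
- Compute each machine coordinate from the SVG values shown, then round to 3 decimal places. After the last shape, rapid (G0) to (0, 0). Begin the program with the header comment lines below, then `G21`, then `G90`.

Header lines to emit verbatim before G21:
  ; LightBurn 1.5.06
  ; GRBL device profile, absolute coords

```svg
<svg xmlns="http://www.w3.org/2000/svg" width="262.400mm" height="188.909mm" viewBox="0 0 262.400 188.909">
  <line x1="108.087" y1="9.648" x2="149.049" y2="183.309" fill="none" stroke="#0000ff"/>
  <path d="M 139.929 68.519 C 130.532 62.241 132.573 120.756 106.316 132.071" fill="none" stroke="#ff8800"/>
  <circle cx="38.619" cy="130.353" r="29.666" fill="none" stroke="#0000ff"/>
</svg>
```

viewBox `0 0 262.400 188.909` with mm width/height → 1 unit = 1 mm. Flip: y_m = 188.909 − y_svg.

**Shape 1** — `<line>` line segment, stroke `#0000ff` → cut (S722, F1328). Machine vertices: (108.087,179.261) → (149.049,5.600). Open path.

**Shape 2** — `<path>` cubic bezier, stroke `#ff8800` → score (S553, F1650). Control points (SVG): P0=(139.929,68.519), P1=(130.532,62.241), P2=(132.573,120.756), P3=(106.316,132.071); sampled at t=k/3. Machine vertices: (139.929,120.390) → (132.873,109.218) → (124.612,79.738) → (106.316,56.838). Open path.

**Shape 3** — `<circle>` circle, stroke `#0000ff` → cut (S722, F1328). Machine vertices: (68.285,58.556) → (53.452,84.248) → (23.786,84.248) → (8.953,58.556) → (23.786,32.864) → (53.452,32.864) → (68.285,58.556). Closed: final G1 returns to the first vertex.

; LightBurn 1.5.06
; GRBL device profile, absolute coords
G21
G90
G0 X108.087 Y179.261
M3 S722
G01 X149.049 Y5.600 F1328
M5
G0 X139.929 Y120.390
M3 S553
G01 X132.873 Y109.218 F1650
G01 X124.612 Y79.738
G01 X106.316 Y56.838
M5
G0 X68.285 Y58.556
M3 S722
G01 X53.452 Y84.248 F1328
G01 X23.786 Y84.248
G01 X8.953 Y58.556
G01 X23.786 Y32.864
G01 X53.452 Y32.864
G01 X68.285 Y58.556
M5
G0 X0.000 Y0.000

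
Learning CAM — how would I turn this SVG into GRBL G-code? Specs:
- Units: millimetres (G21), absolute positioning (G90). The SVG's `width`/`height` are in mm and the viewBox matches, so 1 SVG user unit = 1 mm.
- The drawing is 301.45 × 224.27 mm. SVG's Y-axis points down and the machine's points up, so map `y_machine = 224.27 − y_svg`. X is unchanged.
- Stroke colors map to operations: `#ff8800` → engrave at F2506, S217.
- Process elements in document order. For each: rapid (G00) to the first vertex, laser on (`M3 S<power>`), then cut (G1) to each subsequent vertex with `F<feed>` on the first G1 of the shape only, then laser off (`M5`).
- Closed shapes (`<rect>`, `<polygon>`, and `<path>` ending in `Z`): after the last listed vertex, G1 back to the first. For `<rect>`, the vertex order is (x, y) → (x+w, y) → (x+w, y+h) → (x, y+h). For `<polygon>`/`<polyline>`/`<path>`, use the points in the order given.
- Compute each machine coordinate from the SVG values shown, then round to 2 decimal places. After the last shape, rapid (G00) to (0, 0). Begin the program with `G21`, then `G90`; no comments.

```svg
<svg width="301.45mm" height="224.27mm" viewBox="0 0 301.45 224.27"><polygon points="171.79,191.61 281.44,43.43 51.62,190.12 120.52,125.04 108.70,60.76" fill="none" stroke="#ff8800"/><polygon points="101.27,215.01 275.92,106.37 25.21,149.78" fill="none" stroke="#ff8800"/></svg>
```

G21
G90
G00 X171.79 Y32.66
M3 S217
G1 X281.44 Y180.84 F2506
G1 X51.62 Y34.15
G1 X120.52 Y99.23
G1 X108.70 Y163.51
G1 X171.79 Y32.66
M5
G00 X101.27 Y9.26
M3 S217
G1 X275.92 Y117.90 F2506
G1 X25.21 Y74.49
G1 X101.27 Y9.26
M5
G00 X0.00 Y0.00

viewBox `0 0 301.45 224.27` with mm width/height → 1 unit = 1 mm. Flip: y_m = 224.27 − y_svg.

**Shape 1** — `<polygon>` closed polygon, stroke `#ff8800` → engrave (S217, F2506). Machine vertices: (171.79,32.66) → (281.44,180.84) → (51.62,34.15) → (120.52,99.23) → (108.70,163.51) → (171.79,32.66). Closed: final G1 returns to the first vertex.

**Shape 2** — `<polygon>` closed polygon, stroke `#ff8800` → engrave (S217, F2506). Machine vertices: (101.27,9.26) → (275.92,117.90) → (25.21,74.49) → (101.27,9.26). Closed: final G1 returns to the first vertex.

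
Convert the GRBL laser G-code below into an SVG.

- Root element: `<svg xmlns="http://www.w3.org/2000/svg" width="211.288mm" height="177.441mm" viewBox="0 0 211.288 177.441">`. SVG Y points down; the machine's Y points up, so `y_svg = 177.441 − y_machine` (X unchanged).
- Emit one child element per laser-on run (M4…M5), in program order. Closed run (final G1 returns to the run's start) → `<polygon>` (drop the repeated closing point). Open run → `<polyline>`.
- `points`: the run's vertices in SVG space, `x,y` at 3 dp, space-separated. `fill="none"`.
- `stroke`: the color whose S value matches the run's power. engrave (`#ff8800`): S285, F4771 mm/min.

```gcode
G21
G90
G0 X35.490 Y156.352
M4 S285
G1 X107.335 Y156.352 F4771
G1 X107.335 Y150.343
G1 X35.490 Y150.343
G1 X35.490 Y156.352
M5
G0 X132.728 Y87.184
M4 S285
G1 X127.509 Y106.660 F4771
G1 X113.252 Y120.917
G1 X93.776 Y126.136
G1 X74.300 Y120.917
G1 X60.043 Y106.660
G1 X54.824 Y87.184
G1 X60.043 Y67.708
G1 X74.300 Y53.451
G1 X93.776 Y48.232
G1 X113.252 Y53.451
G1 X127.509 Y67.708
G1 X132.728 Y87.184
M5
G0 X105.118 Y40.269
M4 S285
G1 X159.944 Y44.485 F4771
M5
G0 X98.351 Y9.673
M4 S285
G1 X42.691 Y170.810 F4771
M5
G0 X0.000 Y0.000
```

Each laser-on run becomes one SVG element. Flip Y back into SVG space with y_svg = 177.441 − y_machine. Every run uses S285, so all elements get stroke `#ff8800` (engrave).

Run 1: The run returns to its start, so emit a `<polygon>` with points (Y-flipped): 35.490,21.089 107.335,21.089 107.335,27.098 35.490,27.098.

Run 2: The run returns to its start, so emit a `<polygon>` with points (Y-flipped): 132.728,90.257 127.509,70.781 113.252,56.524 93.776,51.305 74.300,56.524 60.043,70.781 54.824,90.257 60.043,109.733 74.300,123.990 93.776,129.209 113.252,123.990 127.509,109.733.

Run 3: The run is open, so emit a `<polyline>` with points (Y-flipped): 105.118,137.172 159.944,132.956.

Run 4: The run is open, so emit a `<polyline>` with points (Y-flipped): 98.351,167.768 42.691,6.631.

<svg xmlns="http://www.w3.org/2000/svg" width="211.288mm" height="177.441mm" viewBox="0 0 211.288 177.441">
  <polygon points="35.490,21.089 107.335,21.089 107.335,27.098 35.490,27.098" fill="none" stroke="#ff8800"/>
  <polygon points="132.728,90.257 127.509,70.781 113.252,56.524 93.776,51.305 74.300,56.524 60.043,70.781 54.824,90.257 60.043,109.733 74.300,123.990 93.776,129.209 113.252,123.990 127.509,109.733" fill="none" stroke="#ff8800"/>
  <polyline points="105.118,137.172 159.944,132.956" fill="none" stroke="#ff8800"/>
  <polyline points="98.351,167.768 42.691,6.631" fill="none" stroke="#ff8800"/>
</svg>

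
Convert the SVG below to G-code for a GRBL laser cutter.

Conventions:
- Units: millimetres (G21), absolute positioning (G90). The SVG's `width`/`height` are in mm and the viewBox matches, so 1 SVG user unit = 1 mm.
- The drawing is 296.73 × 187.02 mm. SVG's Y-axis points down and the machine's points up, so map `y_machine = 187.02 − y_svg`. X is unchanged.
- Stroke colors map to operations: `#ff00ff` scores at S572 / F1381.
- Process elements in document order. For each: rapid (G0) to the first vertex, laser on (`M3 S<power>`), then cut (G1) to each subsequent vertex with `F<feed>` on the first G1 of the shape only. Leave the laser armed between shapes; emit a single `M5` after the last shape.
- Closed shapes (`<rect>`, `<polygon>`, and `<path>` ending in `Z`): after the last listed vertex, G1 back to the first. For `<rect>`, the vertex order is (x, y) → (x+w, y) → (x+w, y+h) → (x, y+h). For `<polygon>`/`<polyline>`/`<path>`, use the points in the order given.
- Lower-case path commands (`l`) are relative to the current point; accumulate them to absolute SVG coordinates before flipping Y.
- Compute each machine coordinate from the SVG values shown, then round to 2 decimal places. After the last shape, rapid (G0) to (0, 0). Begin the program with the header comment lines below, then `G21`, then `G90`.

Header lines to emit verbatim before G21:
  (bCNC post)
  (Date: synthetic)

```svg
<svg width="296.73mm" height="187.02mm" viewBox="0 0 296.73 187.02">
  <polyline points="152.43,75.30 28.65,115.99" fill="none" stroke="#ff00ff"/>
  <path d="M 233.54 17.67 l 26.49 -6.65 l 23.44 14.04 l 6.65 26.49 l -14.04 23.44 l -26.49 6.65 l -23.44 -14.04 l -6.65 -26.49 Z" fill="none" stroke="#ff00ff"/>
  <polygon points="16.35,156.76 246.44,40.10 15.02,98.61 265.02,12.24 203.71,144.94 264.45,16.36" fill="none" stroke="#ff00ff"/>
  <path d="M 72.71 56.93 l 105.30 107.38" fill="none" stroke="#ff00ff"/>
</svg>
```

1 u = 1 mm; y_m = 187.02 − y.

[1] `<polyline>` line segment, #ff00ff→score S572 F1381: (152.43,111.72) → (28.65,71.03)

[2] `<path>` regular polygon, #ff00ff→score S572 F1381: (233.54,169.35) → (260.03,176.00) → (283.47,161.96) → (290.12,135.47) → (276.08,112.03) → (249.59,105.38) → (226.15,119.42) → (219.50,145.91) → (233.54,169.35) (closed)

[3] `<polygon>` closed polygon, #ff00ff→score S572 F1381: (16.35,30.26) → (246.44,146.92) → (15.02,88.41) → (265.02,174.78) → (203.71,42.08) → (264.45,170.66) → (16.35,30.26) (closed)

[4] `<path>` line segment, #ff00ff→score S572 F1381: (72.71,130.09) → (178.01,22.71)

(bCNC post)
(Date: synthetic)
G21
G90
G0 X152.43 Y111.72
M3 S572
G1 X28.65 Y71.03 F1381
G0 X233.54 Y169.35
M3 S572
G1 X260.03 Y176.00 F1381
G1 X283.47 Y161.96
G1 X290.12 Y135.47
G1 X276.08 Y112.03
G1 X249.59 Y105.38
G1 X226.15 Y119.42
G1 X219.50 Y145.91
G1 X233.54 Y169.35
G0 X16.35 Y30.26
M3 S572
G1 X246.44 Y146.92 F1381
G1 X15.02 Y88.41
G1 X265.02 Y174.78
G1 X203.71 Y42.08
G1 X264.45 Y170.66
G1 X16.35 Y30.26
G0 X72.71 Y130.09
M3 S572
G1 X178.01 Y22.71 F1381
M5
G0 X0.00 Y0.00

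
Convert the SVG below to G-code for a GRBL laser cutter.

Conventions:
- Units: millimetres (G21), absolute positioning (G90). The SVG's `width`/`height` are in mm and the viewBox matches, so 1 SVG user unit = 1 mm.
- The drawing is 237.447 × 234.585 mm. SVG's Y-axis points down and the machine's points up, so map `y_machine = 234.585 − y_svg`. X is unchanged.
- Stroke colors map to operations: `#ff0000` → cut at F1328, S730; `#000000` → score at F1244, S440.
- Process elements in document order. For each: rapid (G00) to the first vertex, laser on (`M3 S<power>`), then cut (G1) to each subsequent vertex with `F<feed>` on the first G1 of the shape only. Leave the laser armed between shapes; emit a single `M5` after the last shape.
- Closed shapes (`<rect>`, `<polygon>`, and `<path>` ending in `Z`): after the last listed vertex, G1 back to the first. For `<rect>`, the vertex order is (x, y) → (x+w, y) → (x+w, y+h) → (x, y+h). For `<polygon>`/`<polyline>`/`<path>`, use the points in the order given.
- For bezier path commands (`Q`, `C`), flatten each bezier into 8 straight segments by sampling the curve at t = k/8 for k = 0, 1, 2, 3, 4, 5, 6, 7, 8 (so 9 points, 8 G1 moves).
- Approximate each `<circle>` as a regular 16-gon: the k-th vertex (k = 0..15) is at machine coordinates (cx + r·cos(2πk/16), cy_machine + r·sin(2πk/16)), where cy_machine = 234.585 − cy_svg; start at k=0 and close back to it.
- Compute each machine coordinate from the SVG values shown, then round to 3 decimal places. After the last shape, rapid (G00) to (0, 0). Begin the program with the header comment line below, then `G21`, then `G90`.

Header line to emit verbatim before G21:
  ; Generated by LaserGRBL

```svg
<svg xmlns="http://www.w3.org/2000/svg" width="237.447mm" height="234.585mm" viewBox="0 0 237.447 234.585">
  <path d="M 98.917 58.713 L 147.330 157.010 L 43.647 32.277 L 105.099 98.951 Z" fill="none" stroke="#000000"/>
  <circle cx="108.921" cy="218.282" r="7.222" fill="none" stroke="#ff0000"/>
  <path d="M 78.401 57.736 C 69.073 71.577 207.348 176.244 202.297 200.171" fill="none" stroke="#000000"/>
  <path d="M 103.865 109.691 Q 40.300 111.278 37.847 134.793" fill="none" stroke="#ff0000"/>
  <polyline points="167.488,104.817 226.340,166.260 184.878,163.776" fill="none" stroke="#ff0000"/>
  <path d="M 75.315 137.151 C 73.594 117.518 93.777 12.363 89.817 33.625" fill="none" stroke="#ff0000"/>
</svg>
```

1 u = 1 mm; y_m = 234.585 − y.

[1] `<path>` closed polygon, #000000→score S440 F1244: (98.917,175.872) → (147.330,77.575) → (43.647,202.308) → (105.099,135.634) → (98.917,175.872) (closed)

[2] `<circle>` circle, #ff0000→cut S730 F1328: (116.143,16.303) → (115.593,19.067) → (114.028,21.410) → (111.685,22.975) → (108.921,23.525) → (106.157,22.975) → (103.814,21.410) → (102.249,19.067) → (101.699,16.303) → (102.249,13.539) → (103.814,11.196) → (106.157,9.631) → (108.921,9.081) → (111.685,9.631) → (114.028,11.196) → (115.593,13.539) → (116.143,16.303) (closed)

[3] `<path>` cubic bezier, #000000→score S440 F1244: (78.401,176.849) → (81.254,167.736) → (94.535,152.119) → (114.835,132.008) → (138.745,109.414) → (162.856,86.347) → (183.757,64.817) → (198.041,46.836) → (202.297,34.414)

[4] `<path>` quadratic bezier, #ff0000→cut S730 F1328: (103.865,124.894) → (88.929,124.155) → (75.902,122.730) → (64.785,120.620) → (55.578,117.825) → (48.281,114.345) → (42.893,110.179) → (39.415,105.328) → (37.847,99.792)

[5] `<polyline>` open polyline, #ff0000→cut S730 F1328: (167.488,129.768) → (226.340,68.325) → (184.878,70.809)

[6] `<path>` cubic bezier, #ff0000→cut S730 F1328: (75.315,97.434) → (75.606,108.391) → (77.412,124.883) → (80.191,144.424) → (83.406,164.533) → (86.515,182.724) → (88.980,196.515) → (90.260,203.421) → (89.817,200.960)

; Generated by LaserGRBL
G21
G90
G00 X98.917 Y175.872
M3 S440
G1 X147.330 Y77.575 F1244
G1 X43.647 Y202.308
G1 X105.099 Y135.634
G1 X98.917 Y175.872
G00 X116.143 Y16.303
M3 S730
G1 X115.593 Y19.067 F1328
G1 X114.028 Y21.410
G1 X111.685 Y22.975
G1 X108.921 Y23.525
G1 X106.157 Y22.975
G1 X103.814 Y21.410
G1 X102.249 Y19.067
G1 X101.699 Y16.303
G1 X102.249 Y13.539
G1 X103.814 Y11.196
G1 X106.157 Y9.631
G1 X108.921 Y9.081
G1 X111.685 Y9.631
G1 X114.028 Y11.196
G1 X115.593 Y13.539
G1 X116.143 Y16.303
G00 X78.401 Y176.849
M3 S440
G1 X81.254 Y167.736 F1244
G1 X94.535 Y152.119
G1 X114.835 Y132.008
G1 X138.745 Y109.414
G1 X162.856 Y86.347
G1 X183.757 Y64.817
G1 X198.041 Y46.836
G1 X202.297 Y34.414
G00 X103.865 Y124.894
M3 S730
G1 X88.929 Y124.155 F1328
G1 X75.902 Y122.730
G1 X64.785 Y120.620
G1 X55.578 Y117.825
G1 X48.281 Y114.345
G1 X42.893 Y110.179
G1 X39.415 Y105.328
G1 X37.847 Y99.792
G00 X167.488 Y129.768
M3 S730
G1 X226.340 Y68.325 F1328
G1 X184.878 Y70.809
G00 X75.315 Y97.434
M3 S730
G1 X75.606 Y108.391 F1328
G1 X77.412 Y124.883
G1 X80.191 Y144.424
G1 X83.406 Y164.533
G1 X86.515 Y182.724
G1 X88.980 Y196.515
G1 X90.260 Y203.421
G1 X89.817 Y200.960
M5
G00 X0.000 Y0.000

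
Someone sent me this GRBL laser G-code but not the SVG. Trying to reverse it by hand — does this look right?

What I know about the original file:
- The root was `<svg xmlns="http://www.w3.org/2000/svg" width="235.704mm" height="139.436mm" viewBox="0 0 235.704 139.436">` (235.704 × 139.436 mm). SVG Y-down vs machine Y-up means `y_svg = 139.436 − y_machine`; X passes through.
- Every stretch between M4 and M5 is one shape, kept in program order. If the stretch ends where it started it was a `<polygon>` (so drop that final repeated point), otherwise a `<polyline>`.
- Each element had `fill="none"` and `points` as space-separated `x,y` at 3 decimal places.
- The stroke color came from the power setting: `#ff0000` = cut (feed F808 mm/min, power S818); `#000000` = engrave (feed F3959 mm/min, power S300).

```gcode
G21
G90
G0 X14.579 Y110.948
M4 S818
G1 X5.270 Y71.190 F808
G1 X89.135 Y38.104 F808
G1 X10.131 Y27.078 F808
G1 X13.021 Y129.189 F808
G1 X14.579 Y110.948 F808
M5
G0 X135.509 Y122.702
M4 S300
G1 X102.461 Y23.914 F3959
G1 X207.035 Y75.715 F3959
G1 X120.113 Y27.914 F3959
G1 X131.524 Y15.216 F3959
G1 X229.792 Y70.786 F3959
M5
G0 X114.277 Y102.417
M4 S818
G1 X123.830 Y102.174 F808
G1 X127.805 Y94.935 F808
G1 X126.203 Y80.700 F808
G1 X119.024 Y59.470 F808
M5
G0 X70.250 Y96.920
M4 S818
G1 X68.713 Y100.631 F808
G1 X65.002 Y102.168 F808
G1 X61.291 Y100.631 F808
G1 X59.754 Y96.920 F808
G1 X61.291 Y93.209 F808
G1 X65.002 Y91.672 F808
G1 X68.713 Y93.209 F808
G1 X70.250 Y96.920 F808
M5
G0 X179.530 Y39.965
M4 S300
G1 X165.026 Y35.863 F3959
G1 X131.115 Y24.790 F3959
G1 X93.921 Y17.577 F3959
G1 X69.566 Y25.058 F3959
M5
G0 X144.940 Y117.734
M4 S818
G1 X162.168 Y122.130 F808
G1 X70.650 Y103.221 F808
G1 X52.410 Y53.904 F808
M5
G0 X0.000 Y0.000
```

y_svg = 139.436 − y_m.

[1] S818→`#ff0000` (cut); closed run; points: 14.579,28.488 5.270,68.246 89.135,101.332 10.131,112.358 13.021,10.247

[2] S300→`#000000` (engrave); open run; points: 135.509,16.734 102.461,115.522 207.035,63.721 120.113,111.522 131.524,124.220 229.792,68.650

[3] S818→`#ff0000` (cut); open run; points: 114.277,37.019 123.830,37.262 127.805,44.501 126.203,58.736 119.024,79.966

[4] S818→`#ff0000` (cut); closed run; points: 70.250,42.516 68.713,38.805 65.002,37.268 61.291,38.805 59.754,42.516 61.291,46.227 65.002,47.764 68.713,46.227

[5] S300→`#000000` (engrave); open run; points: 179.530,99.471 165.026,103.573 131.115,114.646 93.921,121.859 69.566,114.378

[6] S818→`#ff0000` (cut); open run; points: 144.940,21.702 162.168,17.306 70.650,36.215 52.410,85.532

<svg xmlns="http://www.w3.org/2000/svg" width="235.704mm" height="139.436mm" viewBox="0 0 235.704 139.436">
  <polygon points="14.579,28.488 5.270,68.246 89.135,101.332 10.131,112.358 13.021,10.247" fill="none" stroke="#ff0000"/>
  <polyline points="135.509,16.734 102.461,115.522 207.035,63.721 120.113,111.522 131.524,124.220 229.792,68.650" fill="none" stroke="#000000"/>
  <polyline points="114.277,37.019 123.830,37.262 127.805,44.501 126.203,58.736 119.024,79.966" fill="none" stroke="#ff0000"/>
  <polygon points="70.250,42.516 68.713,38.805 65.002,37.268 61.291,38.805 59.754,42.516 61.291,46.227 65.002,47.764 68.713,46.227" fill="none" stroke="#ff0000"/>
  <polyline points="179.530,99.471 165.026,103.573 131.115,114.646 93.921,121.859 69.566,114.378" fill="none" stroke="#000000"/>
  <polyline points="144.940,21.702 162.168,17.306 70.650,36.215 52.410,85.532" fill="none" stroke="#ff0000"/>
</svg>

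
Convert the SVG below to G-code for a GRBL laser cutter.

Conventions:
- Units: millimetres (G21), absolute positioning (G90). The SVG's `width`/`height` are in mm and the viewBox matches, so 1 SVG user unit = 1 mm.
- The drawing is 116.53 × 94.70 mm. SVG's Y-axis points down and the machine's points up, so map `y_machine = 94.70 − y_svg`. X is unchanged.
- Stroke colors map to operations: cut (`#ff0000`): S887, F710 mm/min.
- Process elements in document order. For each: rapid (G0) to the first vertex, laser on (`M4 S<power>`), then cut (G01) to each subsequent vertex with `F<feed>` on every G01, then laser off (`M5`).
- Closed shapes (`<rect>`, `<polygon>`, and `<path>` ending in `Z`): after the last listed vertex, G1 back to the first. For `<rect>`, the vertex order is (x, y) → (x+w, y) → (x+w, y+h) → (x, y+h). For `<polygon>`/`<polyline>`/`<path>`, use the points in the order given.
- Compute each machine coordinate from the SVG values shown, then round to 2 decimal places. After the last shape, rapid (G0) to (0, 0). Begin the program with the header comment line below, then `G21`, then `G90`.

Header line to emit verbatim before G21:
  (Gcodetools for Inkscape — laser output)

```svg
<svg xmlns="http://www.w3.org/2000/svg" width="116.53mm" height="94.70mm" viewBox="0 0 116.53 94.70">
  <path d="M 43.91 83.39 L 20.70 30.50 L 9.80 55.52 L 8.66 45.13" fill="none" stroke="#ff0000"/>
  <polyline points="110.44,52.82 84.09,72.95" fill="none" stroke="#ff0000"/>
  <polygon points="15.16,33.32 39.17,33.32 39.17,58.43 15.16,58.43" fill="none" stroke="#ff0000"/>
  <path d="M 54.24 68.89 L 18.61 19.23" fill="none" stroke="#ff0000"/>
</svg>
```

(Gcodetools for Inkscape — laser output)
G21
G90
G0 X43.91 Y11.31
M4 S887
G01 X20.70 Y64.20 F710
G01 X9.80 Y39.18 F710
G01 X8.66 Y49.57 F710
M5
G0 X110.44 Y41.88
M4 S887
G01 X84.09 Y21.75 F710
M5
G0 X15.16 Y61.38
M4 S887
G01 X39.17 Y61.38 F710
G01 X39.17 Y36.27 F710
G01 X15.16 Y36.27 F710
G01 X15.16 Y61.38 F710
M5
G0 X54.24 Y25.81
M4 S887
G01 X18.61 Y75.47 F710
M5
G0 X0.00 Y0.00

Since the viewBox matches the mm dimensions, user units are millimetres directly. The only transform is the Y-flip y_m = 94.70 − y_svg.

Shape 1 is a open polyline drawn with `<path>`. Its stroke #ff0000 means cut at S887, F710. After flipping Y the toolpath is (43.91,11.31) → (20.70,64.20) → (9.80,39.18) → (8.66,49.57).

Shape 2 is a line segment drawn with `<polyline>`. Its stroke #ff0000 means cut at S887, F710. After flipping Y the toolpath is (110.44,41.88) → (84.09,21.75).

Shape 3 is a rectangle drawn with `<polygon>`. Its stroke #ff0000 means cut at S887, F710. After flipping Y the toolpath is (15.16,61.38) → (39.17,61.38) → (39.17,36.27) → (15.16,36.27) → (15.16,61.38), returning to the start.

Shape 4 is a line segment drawn with `<path>`. Its stroke #ff0000 means cut at S887, F710. After flipping Y the toolpath is (54.24,25.81) → (18.61,75.47).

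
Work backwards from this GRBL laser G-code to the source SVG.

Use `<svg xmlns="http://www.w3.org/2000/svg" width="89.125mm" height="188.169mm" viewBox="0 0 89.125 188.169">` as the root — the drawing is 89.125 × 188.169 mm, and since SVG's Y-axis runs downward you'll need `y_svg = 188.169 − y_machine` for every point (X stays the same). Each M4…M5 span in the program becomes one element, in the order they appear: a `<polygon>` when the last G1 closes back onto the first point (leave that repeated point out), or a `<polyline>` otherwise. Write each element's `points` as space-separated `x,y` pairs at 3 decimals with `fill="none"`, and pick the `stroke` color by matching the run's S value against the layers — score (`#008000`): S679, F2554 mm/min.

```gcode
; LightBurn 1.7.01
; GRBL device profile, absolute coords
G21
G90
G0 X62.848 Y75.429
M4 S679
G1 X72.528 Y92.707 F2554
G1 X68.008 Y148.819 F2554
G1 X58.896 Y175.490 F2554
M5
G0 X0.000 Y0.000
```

<svg xmlns="http://www.w3.org/2000/svg" width="89.125mm" height="188.169mm" viewBox="0 0 89.125 188.169">
  <polyline points="62.848,112.740 72.528,95.462 68.008,39.350 58.896,12.679" fill="none" stroke="#008000"/>
</svg>

Machine Y-up, SVG Y-down with viewBox height 188.169, so y_svg = 188.169 − y_machine; X carries over. Every run uses S679, so all elements get stroke `#008000` (score).

Run 1: The run is open, so emit a `<polyline>` with points (Y-flipped): 62.848,112.740 72.528,95.462 68.008,39.350 58.896,12.679.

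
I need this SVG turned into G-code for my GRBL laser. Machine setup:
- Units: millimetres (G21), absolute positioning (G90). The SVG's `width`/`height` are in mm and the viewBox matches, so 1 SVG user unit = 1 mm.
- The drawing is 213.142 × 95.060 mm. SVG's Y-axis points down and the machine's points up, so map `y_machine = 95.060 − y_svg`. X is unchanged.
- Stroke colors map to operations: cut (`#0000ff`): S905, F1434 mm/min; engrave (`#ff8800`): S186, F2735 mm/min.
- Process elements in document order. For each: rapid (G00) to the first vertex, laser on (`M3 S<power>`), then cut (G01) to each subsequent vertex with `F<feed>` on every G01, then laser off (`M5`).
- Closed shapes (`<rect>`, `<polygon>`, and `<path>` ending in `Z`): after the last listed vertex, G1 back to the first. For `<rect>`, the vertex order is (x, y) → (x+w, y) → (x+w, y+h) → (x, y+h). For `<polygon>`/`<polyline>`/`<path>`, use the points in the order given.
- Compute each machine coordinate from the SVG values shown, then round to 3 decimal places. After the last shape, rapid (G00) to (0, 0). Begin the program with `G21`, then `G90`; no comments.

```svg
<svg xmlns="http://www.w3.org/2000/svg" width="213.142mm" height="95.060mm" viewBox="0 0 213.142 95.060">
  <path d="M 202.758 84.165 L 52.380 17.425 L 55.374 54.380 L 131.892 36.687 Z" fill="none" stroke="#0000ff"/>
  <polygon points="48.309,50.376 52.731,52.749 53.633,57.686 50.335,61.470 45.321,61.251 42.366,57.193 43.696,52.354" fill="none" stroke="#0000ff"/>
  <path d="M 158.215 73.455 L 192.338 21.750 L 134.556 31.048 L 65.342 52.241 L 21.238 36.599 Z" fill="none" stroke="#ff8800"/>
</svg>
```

viewBox `0 0 213.142 95.060` with mm width/height → 1 unit = 1 mm. Flip: y_m = 95.060 − y_svg.

**Shape 1** — `<path>` closed polygon, stroke `#0000ff` → cut (S905, F1434). Machine vertices: (202.758,10.895) → (52.380,77.635) → (55.374,40.680) → (131.892,58.373) → (202.758,10.895). Closed: final G1 returns to the first vertex.

**Shape 2** — `<polygon>` regular polygon, stroke `#0000ff` → cut (S905, F1434). Machine vertices: (48.309,44.684) → (52.731,42.311) → (53.633,37.374) → (50.335,33.590) → (45.321,33.809) → (42.366,37.867) → (43.696,42.706) → (48.309,44.684). Closed: final G1 returns to the first vertex.

**Shape 3** — `<path>` closed polygon, stroke `#ff8800` → engrave (S186, F2735). Machine vertices: (158.215,21.605) → (192.338,73.310) → (134.556,64.012) → (65.342,42.819) → (21.238,58.461) → (158.215,21.605). Closed: final G1 returns to the first vertex.

G21
G90
G00 X202.758 Y10.895
M3 S905
G01 X52.380 Y77.635 F1434
G01 X55.374 Y40.680 F1434
G01 X131.892 Y58.373 F1434
G01 X202.758 Y10.895 F1434
M5
G00 X48.309 Y44.684
M3 S905
G01 X52.731 Y42.311 F1434
G01 X53.633 Y37.374 F1434
G01 X50.335 Y33.590 F1434
G01 X45.321 Y33.809 F1434
G01 X42.366 Y37.867 F1434
G01 X43.696 Y42.706 F1434
G01 X48.309 Y44.684 F1434
M5
G00 X158.215 Y21.605
M3 S186
G01 X192.338 Y73.310 F2735
G01 X134.556 Y64.012 F2735
G01 X65.342 Y42.819 F2735
G01 X21.238 Y58.461 F2735
G01 X158.215 Y21.605 F2735
M5
G00 X0.000 Y0.000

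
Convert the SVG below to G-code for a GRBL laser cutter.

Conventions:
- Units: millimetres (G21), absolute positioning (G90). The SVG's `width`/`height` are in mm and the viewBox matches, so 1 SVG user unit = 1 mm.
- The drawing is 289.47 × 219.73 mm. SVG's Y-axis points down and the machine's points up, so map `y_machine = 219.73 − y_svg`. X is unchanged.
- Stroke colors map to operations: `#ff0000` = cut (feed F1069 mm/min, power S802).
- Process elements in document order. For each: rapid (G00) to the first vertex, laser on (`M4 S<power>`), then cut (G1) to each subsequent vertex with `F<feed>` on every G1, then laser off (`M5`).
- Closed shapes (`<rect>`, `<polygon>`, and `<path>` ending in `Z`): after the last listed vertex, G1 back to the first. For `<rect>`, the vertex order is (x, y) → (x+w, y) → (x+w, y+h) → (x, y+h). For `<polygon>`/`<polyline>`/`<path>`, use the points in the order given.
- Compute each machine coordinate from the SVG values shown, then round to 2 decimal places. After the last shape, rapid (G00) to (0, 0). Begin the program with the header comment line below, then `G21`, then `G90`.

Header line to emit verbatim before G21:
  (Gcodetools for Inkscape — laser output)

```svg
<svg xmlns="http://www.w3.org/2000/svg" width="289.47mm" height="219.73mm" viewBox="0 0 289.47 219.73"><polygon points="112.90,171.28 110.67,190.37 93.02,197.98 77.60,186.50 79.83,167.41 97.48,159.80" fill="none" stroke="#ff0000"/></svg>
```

viewBox `0 0 289.47 219.73` with mm width/height → 1 unit = 1 mm. Flip: y_m = 219.73 − y_svg.

**Shape 1** — `<polygon>` regular polygon, stroke `#ff0000` → cut (S802, F1069). Machine vertices: (112.90,48.45) → (110.67,29.36) → (93.02,21.75) → (77.60,33.23) → (79.83,52.32) → (97.48,59.93) → (112.90,48.45). Closed: final G1 returns to the first vertex.

(Gcodetools for Inkscape — laser output)
G21
G90
G00 X112.90 Y48.45
M4 S802
G1 X110.67 Y29.36 F1069
G1 X93.02 Y21.75 F1069
G1 X77.60 Y33.23 F1069
G1 X79.83 Y52.32 F1069
G1 X97.48 Y59.93 F1069
G1 X112.90 Y48.45 F1069
M5
G00 X0.00 Y0.00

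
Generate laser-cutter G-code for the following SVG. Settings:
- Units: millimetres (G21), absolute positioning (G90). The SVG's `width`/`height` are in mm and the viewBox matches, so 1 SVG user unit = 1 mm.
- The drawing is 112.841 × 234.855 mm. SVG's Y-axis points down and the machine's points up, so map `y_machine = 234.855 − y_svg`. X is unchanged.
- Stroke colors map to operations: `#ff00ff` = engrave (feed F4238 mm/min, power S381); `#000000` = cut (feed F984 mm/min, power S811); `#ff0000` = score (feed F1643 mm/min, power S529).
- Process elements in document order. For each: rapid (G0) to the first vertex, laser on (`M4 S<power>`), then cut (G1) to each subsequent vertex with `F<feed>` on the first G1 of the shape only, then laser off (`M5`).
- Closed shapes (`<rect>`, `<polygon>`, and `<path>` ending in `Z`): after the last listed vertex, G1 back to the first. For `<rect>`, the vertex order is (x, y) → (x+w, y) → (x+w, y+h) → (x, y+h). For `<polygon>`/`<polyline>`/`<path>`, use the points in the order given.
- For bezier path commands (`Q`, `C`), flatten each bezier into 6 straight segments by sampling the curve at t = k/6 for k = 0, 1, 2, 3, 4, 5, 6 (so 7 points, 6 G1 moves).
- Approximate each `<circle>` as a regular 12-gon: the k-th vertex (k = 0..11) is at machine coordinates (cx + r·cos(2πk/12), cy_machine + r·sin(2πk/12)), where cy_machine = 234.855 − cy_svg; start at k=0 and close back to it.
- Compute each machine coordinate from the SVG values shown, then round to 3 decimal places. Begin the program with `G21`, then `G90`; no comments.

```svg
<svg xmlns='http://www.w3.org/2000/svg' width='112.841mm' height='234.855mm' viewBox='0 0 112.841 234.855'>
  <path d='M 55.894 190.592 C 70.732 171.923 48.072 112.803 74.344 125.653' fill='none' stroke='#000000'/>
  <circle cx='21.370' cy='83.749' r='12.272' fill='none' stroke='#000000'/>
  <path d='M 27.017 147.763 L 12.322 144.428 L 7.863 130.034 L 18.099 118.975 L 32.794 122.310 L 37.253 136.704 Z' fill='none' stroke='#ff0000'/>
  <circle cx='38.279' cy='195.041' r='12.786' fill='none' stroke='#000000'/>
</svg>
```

G21
G90
G0 X55.894 Y44.263
M4 S811
G1 X60.588 Y56.448 F984
G1 X61.434 Y72.252
G1 X60.831 Y88.552
G1 X61.182 Y102.226
G1 X64.886 Y110.150
G1 X74.344 Y109.202
M5
G0 X33.642 Y151.106
M4 S811
G1 X31.998 Y157.242 F984
G1 X27.506 Y161.734
G1 X21.370 Y163.378
G1 X15.234 Y161.734
G1 X10.742 Y157.242
G1 X9.098 Y151.106
G1 X10.742 Y144.970
G1 X15.234 Y140.478
G1 X21.370 Y138.834
G1 X27.506 Y140.478
G1 X31.998 Y144.970
G1 X33.642 Y151.106
M5
G0 X27.017 Y87.092
M4 S529
G1 X12.322 Y90.427 F1643
G1 X7.863 Y104.821
G1 X18.099 Y115.880
G1 X32.794 Y112.545
G1 X37.253 Y98.151
G1 X27.017 Y87.092
M5
G0 X51.065 Y39.814
M4 S811
G1 X49.352 Y46.207 F984
G1 X44.672 Y50.887
G1 X38.279 Y52.600
G1 X31.886 Y50.887
G1 X27.206 Y46.207
G1 X25.493 Y39.814
G1 X27.206 Y33.421
G1 X31.886 Y28.741
G1 X38.279 Y27.028
G1 X44.672 Y28.741
G1 X49.352 Y33.421
G1 X51.065 Y39.814
M5

1 u = 1 mm; y_m = 234.855 − y.

[1] `<path>` cubic bezier, #000000→cut S811 F984: (55.894,44.263) → (60.588,56.448) → (61.434,72.252) → (60.831,88.552) → (61.182,102.226) → (64.886,110.150) → (74.344,109.202)

[2] `<circle>` circle, #000000→cut S811 F984: (33.642,151.106) → (31.998,157.242) → (27.506,161.734) → (21.370,163.378) → (15.234,161.734) → (10.742,157.242) → (9.098,151.106) → (10.742,144.970) → (15.234,140.478) → (21.370,138.834) → (27.506,140.478) → (31.998,144.970) → (33.642,151.106) (closed)

[3] `<path>` regular polygon, #ff0000→score S529 F1643: (27.017,87.092) → (12.322,90.427) → (7.863,104.821) → (18.099,115.880) → (32.794,112.545) → (37.253,98.151) → (27.017,87.092) (closed)

[4] `<circle>` circle, #000000→cut S811 F984: (51.065,39.814) → (49.352,46.207) → (44.672,50.887) → (38.279,52.600) → (31.886,50.887) → (27.206,46.207) → (25.493,39.814) → (27.206,33.421) → (31.886,28.741) → (38.279,27.028) → (44.672,28.741) → (49.352,33.421) → (51.065,39.814) (closed)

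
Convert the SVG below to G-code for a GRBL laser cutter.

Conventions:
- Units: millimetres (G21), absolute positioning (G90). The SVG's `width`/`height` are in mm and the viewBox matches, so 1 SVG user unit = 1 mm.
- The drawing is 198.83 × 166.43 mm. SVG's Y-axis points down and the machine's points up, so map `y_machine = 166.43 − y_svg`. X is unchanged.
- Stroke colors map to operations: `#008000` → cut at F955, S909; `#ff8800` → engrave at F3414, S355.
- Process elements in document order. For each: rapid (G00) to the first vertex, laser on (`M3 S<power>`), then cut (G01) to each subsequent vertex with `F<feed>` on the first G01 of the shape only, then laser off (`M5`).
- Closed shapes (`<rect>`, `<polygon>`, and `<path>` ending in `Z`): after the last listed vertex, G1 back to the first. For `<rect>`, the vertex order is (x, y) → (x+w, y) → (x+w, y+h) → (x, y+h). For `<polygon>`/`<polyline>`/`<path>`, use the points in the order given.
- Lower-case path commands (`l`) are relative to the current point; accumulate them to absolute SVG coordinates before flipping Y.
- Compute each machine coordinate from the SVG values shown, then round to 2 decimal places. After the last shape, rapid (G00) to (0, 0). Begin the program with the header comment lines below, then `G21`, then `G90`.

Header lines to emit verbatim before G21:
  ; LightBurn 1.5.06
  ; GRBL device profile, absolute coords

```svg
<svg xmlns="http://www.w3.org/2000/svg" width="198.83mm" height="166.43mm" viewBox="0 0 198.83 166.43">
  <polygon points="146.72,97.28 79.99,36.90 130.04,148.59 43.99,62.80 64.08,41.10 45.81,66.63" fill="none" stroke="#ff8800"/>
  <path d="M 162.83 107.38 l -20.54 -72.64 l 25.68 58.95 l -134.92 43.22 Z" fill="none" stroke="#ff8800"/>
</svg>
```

Since the viewBox matches the mm dimensions, user units are millimetres directly. The only transform is the Y-flip y_m = 166.43 − y_svg.

Shape 1 is a closed polygon drawn with `<polygon>`. Its stroke #ff8800 means engrave at S355, F3414. After flipping Y the toolpath is (146.72,69.15) → (79.99,129.53) → (130.04,17.84) → (43.99,103.63) → (64.08,125.33) → (45.81,99.80) → (146.72,69.15), returning to the start.

Shape 2 is a closed polygon drawn with `<path>`. Its stroke #ff8800 means engrave at S355, F3414. After flipping Y the toolpath is (162.83,59.05) → (142.29,131.69) → (167.97,72.74) → (33.05,29.52) → (162.83,59.05), returning to the start.

; LightBurn 1.5.06
; GRBL device profile, absolute coords
G21
G90
G00 X146.72 Y69.15
M3 S355
G01 X79.99 Y129.53 F3414
G01 X130.04 Y17.84
G01 X43.99 Y103.63
G01 X64.08 Y125.33
G01 X45.81 Y99.80
G01 X146.72 Y69.15
M5
G00 X162.83 Y59.05
M3 S355
G01 X142.29 Y131.69 F3414
G01 X167.97 Y72.74
G01 X33.05 Y29.52
G01 X162.83 Y59.05
M5
G00 X0.00 Y0.00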